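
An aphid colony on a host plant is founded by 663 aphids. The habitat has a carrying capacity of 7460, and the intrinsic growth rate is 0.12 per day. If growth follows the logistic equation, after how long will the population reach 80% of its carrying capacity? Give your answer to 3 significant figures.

A = (K − N₀)/N₀ = (7460 − 663)/663 = 10.252.
Solve 7460/(1 + 10.252·e^(−0.12t)) = 5968: 1 + 10.252·e^(−0.12t) = 1.25, so e^(−0.12t) = 0.0243858.
−0.12·t = ln(0.0243858) = -3.7138, so t = 3.7138/0.12 = 30.948.

30.9 days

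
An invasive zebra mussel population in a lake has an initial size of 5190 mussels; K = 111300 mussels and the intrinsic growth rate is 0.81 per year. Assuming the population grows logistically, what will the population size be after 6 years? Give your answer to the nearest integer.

96076 mussels

A = (K − N₀)/N₀ = (111300 − 5190)/5190 = 20.445.
N(t) = K/(1 + A·e^(−rt)) = 111300/(1 + 20.445×e^(−0.81×6)).
e^(−4.86) = 0.0077505; denominator = 1 + 20.445×0.0077505 = 1.1585.
N = 111300/1.1585 = 96075.9.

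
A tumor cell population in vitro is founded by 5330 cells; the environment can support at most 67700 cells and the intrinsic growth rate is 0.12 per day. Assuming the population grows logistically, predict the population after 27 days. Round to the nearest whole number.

46424 cells

A = (K − N₀)/N₀ = (67700 − 5330)/5330 = 11.702.
N(t) = K/(1 + A·e^(−rt)) = 67700/(1 + 11.702×e^(−0.12×27)).
e^(−3.24) = 0.039164; denominator = 1 + 11.702×0.039164 = 1.4583.
N = 67700/1.4583 = 46424.4.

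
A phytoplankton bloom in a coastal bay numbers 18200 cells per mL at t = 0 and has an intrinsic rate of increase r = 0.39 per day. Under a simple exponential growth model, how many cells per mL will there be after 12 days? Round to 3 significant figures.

1960000 cells per mL

N(t) = N₀·e^(rt) = 18200 × e^(0.39×12) = 18200 × e^4.68.
e^4.68 ≈ 107.77, so N ≈ 18200 × 107.77 = 1.961415×10^6.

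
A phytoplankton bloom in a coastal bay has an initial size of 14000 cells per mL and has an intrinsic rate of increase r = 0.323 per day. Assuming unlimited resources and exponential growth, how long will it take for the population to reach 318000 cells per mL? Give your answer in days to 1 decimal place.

9.7 days

Set N₀·e^(rt) = 318000: e^(0.323·t) = 318000/14000 = 22.714.
0.323·t = ln(22.714) = 3.123, so t = 3.123/0.323 = 9.6687.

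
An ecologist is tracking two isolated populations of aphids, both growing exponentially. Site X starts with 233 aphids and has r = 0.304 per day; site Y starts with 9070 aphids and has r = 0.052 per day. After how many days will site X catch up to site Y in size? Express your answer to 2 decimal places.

14.53 days

Set 233·e^(0.304t) = 9070·e^(0.052t).
e^((0.304 − 0.052)t) = 9070/233 → e^(0.252·t) = 38.927.
0.252·t = ln(38.927) = 3.6617, so t = 3.6617/0.252 = 14.531.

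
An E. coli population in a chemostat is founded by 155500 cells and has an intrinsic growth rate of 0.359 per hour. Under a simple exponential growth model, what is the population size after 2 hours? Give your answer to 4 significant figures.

318800 cells

N(t) = N₀·e^(rt) = 155500 × e^(0.359×2) = 155500 × e^0.718.
e^0.718 ≈ 2.0503, so N ≈ 155500 × 2.0503 = 318826.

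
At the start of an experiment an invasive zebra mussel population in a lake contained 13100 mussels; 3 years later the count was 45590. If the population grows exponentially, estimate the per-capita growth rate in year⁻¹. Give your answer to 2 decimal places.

From N(t) = N₀·e^(rt): e^(r·3) = 45590/13100 = 3.4802.
r·3 = ln(3.4802) = 1.2471, so r = 1.2471/3 = 0.41569.

0.42 per year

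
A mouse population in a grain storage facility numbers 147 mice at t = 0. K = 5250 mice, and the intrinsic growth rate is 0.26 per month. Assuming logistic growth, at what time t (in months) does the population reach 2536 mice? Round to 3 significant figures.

A = (K − N₀)/N₀ = (5250 − 147)/147 = 34.714.
Solve 5250/(1 + 34.714·e^(−0.26t)) = 2536: 1 + 34.714·e^(−0.26t) = 2.0702, so e^(−0.26t) = 0.0308285.
−0.26·t = ln(0.0308285) = -3.4793, so t = 3.4793/0.26 = 13.382.

13.4 months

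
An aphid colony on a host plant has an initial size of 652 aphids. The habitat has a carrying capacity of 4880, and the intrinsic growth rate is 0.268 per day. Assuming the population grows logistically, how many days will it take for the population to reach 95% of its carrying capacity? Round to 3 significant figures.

A = (K − N₀)/N₀ = (4880 − 652)/652 = 6.4847.
Solve 4880/(1 + 6.4847·e^(−0.268t)) = 4636: 1 + 6.4847·e^(−0.268t) = 1.0526, so e^(−0.268t) = 0.00811632.
−0.268·t = ln(0.00811632) = -4.8139, so t = 4.8139/0.268 = 17.962.

18.0 days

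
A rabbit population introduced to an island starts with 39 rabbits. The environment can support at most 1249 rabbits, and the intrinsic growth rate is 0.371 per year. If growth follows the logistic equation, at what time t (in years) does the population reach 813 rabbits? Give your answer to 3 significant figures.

10.9 years

A = (K − N₀)/N₀ = (1249 − 39)/39 = 31.026.
Solve 1249/(1 + 31.026·e^(−0.371t)) = 813: 1 + 31.026·e^(−0.371t) = 1.5363, so e^(−0.371t) = 0.0172852.
−0.371·t = ln(0.0172852) = -4.0579, so t = 4.0579/0.371 = 10.938.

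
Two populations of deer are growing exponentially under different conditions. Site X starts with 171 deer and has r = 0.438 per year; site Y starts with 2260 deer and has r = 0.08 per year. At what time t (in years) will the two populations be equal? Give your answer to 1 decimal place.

7.2 years

Set 171·e^(0.438t) = 2260·e^(0.08t).
e^((0.438 − 0.08)t) = 2260/171 → e^(0.358·t) = 13.216.
0.358·t = ln(13.216) = 2.5815, so t = 2.5815/0.358 = 7.2108.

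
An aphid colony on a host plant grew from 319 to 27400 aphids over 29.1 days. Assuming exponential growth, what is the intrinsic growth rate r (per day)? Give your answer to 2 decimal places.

From N(t) = N₀·e^(rt): e^(r·29.1) = 27400/319 = 85.893.
r·29.1 = ln(85.893) = 4.4531, so r = 4.4531/29.1 = 0.15303.

0.15 per day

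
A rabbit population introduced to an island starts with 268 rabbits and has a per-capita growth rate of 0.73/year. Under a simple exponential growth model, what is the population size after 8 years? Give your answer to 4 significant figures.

92130 rabbits

N(t) = N₀·e^(rt) = 268 × e^(0.73×8) = 268 × e^5.84.
e^5.84 ≈ 343.78, so N ≈ 268 × 343.78 = 92132.9.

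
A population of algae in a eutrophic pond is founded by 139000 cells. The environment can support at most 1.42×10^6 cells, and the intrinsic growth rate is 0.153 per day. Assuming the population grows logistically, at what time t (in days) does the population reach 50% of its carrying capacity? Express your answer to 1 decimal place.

14.5 days

A = (K − N₀)/N₀ = (1.42×10^6 − 139000)/139000 = 9.2158.
Solve 1.42×10^6/(1 + 9.2158·e^(−0.153t)) = 710000: 1 + 9.2158·e^(−0.153t) = 2, so e^(−0.153t) = 0.108509.
−0.153·t = ln(0.108509) = -2.2209, so t = 2.2209/0.153 = 14.516.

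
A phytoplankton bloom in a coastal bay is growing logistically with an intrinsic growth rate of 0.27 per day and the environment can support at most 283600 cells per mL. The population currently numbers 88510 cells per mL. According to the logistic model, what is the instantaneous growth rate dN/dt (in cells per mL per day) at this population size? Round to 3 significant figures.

16400 cells per mL per day

dN/dt = rN(1 − N/K) = 0.27 × 88510 × (1 − 88510/283600).
1 − 88510/283600 = 0.68791; dN/dt = 0.27 × 88510 × 0.68791 = 16439.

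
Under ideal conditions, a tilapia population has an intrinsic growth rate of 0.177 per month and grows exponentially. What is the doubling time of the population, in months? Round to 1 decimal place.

Doubling time t_d = ln(2)/r = 0.6931/0.177 = 3.9161.

3.9 months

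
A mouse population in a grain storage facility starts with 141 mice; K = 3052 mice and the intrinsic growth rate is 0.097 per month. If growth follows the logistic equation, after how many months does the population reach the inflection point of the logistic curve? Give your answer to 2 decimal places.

Logistic growth is fastest at N = K/2 = 1526.
A = (K − N₀)/N₀ = 20.645. Set K/(1 + A·e^(−rt)) = K/2 → A·e^(−rt) = 1.
e^(−0.097t) = 1/20.645 = 0.048437, so t = ln(20.645)/0.097 = 3.0275/0.097 = 31.211.

31.21 months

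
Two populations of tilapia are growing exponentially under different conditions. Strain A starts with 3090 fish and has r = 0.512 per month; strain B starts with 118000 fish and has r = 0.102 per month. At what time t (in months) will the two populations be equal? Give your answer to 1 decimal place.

Set 3090·e^(0.512t) = 118000·e^(0.102t).
e^((0.512 − 0.102)t) = 118000/3090 → e^(0.41·t) = 38.188.
0.41·t = ln(38.188) = 3.6425, so t = 3.6425/0.41 = 8.8842.

8.9 months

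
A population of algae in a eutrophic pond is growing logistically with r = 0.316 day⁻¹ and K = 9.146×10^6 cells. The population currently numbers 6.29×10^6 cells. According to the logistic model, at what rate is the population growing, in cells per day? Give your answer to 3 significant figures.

621000 cells per day

dN/dt = rN(1 − N/K) = 0.316 × 6.29×10^6 × (1 − 6.29×10^6/9.146×10^6).
1 − 6.29×10^6/9.146×10^6 = 0.31227; dN/dt = 0.316 × 6.29×10^6 × 0.31227 = 6.20676×10^5.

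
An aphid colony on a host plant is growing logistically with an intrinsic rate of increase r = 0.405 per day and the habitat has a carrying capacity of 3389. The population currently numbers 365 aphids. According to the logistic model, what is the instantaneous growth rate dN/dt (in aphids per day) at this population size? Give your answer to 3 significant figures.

132 aphids per day

dN/dt = rN(1 − N/K) = 0.405 × 365 × (1 − 365/3389).
1 − 365/3389 = 0.8923; dN/dt = 0.405 × 365 × 0.8923 = 131.9.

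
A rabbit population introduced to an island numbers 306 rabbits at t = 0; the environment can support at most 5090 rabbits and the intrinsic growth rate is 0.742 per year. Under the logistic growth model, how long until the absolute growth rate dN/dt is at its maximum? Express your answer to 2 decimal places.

3.71 years

Logistic growth is fastest at N = K/2 = 2545.
A = (K − N₀)/N₀ = 15.634. Set K/(1 + A·e^(−rt)) = K/2 → A·e^(−rt) = 1.
e^(−0.742t) = 1/15.634 = 0.0639632, so t = ln(15.634)/0.742 = 2.7494/0.742 = 3.7055.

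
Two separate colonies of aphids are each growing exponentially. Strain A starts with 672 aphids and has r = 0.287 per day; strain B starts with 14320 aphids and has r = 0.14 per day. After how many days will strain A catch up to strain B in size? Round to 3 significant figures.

Set 672·e^(0.287t) = 14320·e^(0.14t).
e^((0.287 − 0.14)t) = 14320/672 → e^(0.147·t) = 21.31.
0.147·t = ln(21.31) = 3.0592, so t = 3.0592/0.147 = 20.811.

20.8 days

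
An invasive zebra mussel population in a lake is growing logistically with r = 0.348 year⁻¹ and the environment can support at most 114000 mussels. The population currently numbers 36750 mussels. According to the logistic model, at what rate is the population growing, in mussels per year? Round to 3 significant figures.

8670 mussels per year

dN/dt = rN(1 − N/K) = 0.348 × 36750 × (1 − 36750/114000).
1 − 36750/114000 = 0.67763; dN/dt = 0.348 × 36750 × 0.67763 = 8666.2.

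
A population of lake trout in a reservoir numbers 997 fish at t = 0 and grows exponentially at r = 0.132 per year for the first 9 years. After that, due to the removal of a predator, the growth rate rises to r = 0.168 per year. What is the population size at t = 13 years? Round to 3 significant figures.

Phase 1: N(9) = 997·e^(0.132×9) = 997·e^1.188 = 3270.67.
Phase 2 runs for 13 − 9 = 4 years at r = 0.168.
N(13) = 3270.67·e^(0.168×4) = 3270.67·e^0.672 = 6404.47.

6400 fish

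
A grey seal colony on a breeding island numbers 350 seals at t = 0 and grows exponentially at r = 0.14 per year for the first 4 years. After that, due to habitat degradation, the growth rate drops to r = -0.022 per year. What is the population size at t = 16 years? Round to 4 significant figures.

Phase 1: N(4) = 350·e^(0.14×4) = 350·e^0.56 = 612.735.
Phase 2 runs for 16 − 4 = 12 years at r = -0.022.
N(16) = 612.735·e^(-0.022×12) = 612.735·e^-0.264 = 470.565.

470.6 seals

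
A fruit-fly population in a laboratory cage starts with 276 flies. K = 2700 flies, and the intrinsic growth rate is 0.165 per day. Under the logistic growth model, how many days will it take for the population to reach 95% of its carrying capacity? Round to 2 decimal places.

A = (K − N₀)/N₀ = (2700 − 276)/276 = 8.7826.
Solve 2700/(1 + 8.7826·e^(−0.165t)) = 2565: 1 + 8.7826·e^(−0.165t) = 1.0526, so e^(−0.165t) = 0.0059927.
−0.165·t = ln(0.0059927) = -5.1172, so t = 5.1172/0.165 = 31.013.

31.01 days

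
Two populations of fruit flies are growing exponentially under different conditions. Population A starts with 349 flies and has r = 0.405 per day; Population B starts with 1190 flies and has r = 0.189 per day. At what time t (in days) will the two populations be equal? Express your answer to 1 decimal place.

Set 349·e^(0.405t) = 1190·e^(0.189t).
e^((0.405 − 0.189)t) = 1190/349 → e^(0.216·t) = 3.4097.
0.216·t = ln(3.4097) = 1.2266, so t = 1.2266/0.216 = 5.6789.

5.7 days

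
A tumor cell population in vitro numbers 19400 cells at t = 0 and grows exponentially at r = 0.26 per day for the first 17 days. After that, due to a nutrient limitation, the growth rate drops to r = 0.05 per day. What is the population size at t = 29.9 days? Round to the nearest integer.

Phase 1: N(17) = 19400·e^(0.26×17) = 19400·e^4.42 = 1.612068×10^6.
Phase 2 runs for 29.9 − 17 = 12.9 days at r = 0.05.
N(29.9) = 1.612068×10^6·e^(0.05×12.9) = 1.612068×10^6·e^0.645 = 3.072581×10^6.

3072581 cells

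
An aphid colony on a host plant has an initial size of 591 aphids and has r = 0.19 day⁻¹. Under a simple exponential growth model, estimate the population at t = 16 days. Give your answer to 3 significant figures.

N(t) = N₀·e^(rt) = 591 × e^(0.19×16) = 591 × e^3.04.
e^3.04 ≈ 20.905, so N ≈ 591 × 20.905 = 12355.

12400 aphids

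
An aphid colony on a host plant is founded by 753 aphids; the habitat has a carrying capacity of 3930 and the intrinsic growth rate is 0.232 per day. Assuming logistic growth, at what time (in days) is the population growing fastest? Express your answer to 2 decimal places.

Logistic growth is fastest at N = K/2 = 1965.
A = (K − N₀)/N₀ = 4.2191. Set K/(1 + A·e^(−rt)) = K/2 → A·e^(−rt) = 1.
e^(−0.232t) = 1/4.2191 = 0.237016, so t = ln(4.2191)/0.232 = 1.4396/0.232 = 6.2053.

6.21 days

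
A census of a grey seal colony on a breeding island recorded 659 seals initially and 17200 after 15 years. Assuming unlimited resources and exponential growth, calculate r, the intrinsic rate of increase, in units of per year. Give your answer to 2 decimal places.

0.22 per year

From N(t) = N₀·e^(rt): e^(r·15) = 17200/659 = 26.1.
r·15 = ln(26.1) = 3.2619, so r = 3.2619/15 = 0.21746.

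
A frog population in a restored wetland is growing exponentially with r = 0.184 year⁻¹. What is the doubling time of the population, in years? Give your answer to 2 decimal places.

3.77 years

Doubling time t_d = ln(2)/r = 0.6931/0.184 = 3.7671.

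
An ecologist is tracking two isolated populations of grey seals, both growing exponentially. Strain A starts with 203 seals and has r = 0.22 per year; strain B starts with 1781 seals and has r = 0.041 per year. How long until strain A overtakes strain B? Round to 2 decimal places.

12.13 years

Set 203·e^(0.22t) = 1781·e^(0.041t).
e^((0.22 − 0.041)t) = 1781/203 → e^(0.179·t) = 8.7734.
0.179·t = ln(8.7734) = 2.1717, so t = 2.1717/0.179 = 12.133.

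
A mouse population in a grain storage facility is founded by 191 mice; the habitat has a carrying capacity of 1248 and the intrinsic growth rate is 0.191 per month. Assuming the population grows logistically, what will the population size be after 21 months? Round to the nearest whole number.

1134 mice

A = (K − N₀)/N₀ = (1248 − 191)/191 = 5.534.
N(t) = K/(1 + A·e^(−rt)) = 1248/(1 + 5.534×e^(−0.191×21)).
e^(−4.011) = 0.018115; denominator = 1 + 5.534×0.018115 = 1.1003.
N = 1248/1.1003 = 1134.29.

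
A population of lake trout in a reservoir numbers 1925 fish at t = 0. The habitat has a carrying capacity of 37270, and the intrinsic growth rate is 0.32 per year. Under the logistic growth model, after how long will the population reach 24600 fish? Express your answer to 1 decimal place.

11.2 years

A = (K − N₀)/N₀ = (37270 − 1925)/1925 = 18.361.
Solve 37270/(1 + 18.361·e^(−0.32t)) = 24600: 1 + 18.361·e^(−0.32t) = 1.515, so e^(−0.32t) = 0.0280507.
−0.32·t = ln(0.0280507) = -3.5737, so t = 3.5737/0.32 = 11.168.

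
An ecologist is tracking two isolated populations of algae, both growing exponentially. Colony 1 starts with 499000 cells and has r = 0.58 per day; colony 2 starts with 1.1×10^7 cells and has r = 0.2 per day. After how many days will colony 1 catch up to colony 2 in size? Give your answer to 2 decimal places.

8.14 days

Set 499000·e^(0.58t) = 1.1×10^7·e^(0.2t).
e^((0.58 − 0.2)t) = 1.1×10^7/499000 → e^(0.38·t) = 22.044.
0.38·t = ln(22.044) = 3.093, so t = 3.093/0.38 = 8.1396.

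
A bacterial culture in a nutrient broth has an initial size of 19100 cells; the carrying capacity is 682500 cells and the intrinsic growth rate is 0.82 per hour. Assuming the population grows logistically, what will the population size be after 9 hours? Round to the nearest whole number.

A = (K − N₀)/N₀ = (682500 − 19100)/19100 = 34.733.
N(t) = K/(1 + A·e^(−rt)) = 682500/(1 + 34.733×e^(−0.82×9)).
e^(−7.38) = 0.0006236; denominator = 1 + 34.733×0.0006236 = 1.0217.
N = 682500/1.0217 = 668031.

668031 cells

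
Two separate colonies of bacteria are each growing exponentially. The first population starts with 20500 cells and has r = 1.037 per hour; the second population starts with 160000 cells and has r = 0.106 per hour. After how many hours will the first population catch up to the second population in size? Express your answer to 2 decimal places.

Set 20500·e^(1.037t) = 160000·e^(0.106t).
e^((1.037 − 0.106)t) = 160000/20500 → e^(0.931·t) = 7.8049.
0.931·t = ln(7.8049) = 2.0547, so t = 2.0547/0.931 = 2.207.

2.21 hours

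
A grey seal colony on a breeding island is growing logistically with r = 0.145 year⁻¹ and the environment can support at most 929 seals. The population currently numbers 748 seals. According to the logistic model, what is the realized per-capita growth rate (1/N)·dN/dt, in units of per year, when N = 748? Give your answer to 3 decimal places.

(1/N)·dN/dt = r(1 − N/K) = 0.145 × (1 − 748/929).
= 0.145 × 0.19483 = 0.028251.

0.028 per year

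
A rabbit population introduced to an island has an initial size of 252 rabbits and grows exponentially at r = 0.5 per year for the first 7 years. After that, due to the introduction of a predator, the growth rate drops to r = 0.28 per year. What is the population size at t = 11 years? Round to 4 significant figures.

Phase 1: N(7) = 252·e^(0.5×7) = 252·e^3.5 = 8345.09.
Phase 2 runs for 11 − 7 = 4 years at r = 0.28.
N(11) = 8345.09·e^(0.28×4) = 8345.09·e^1.12 = 25576.5.

25580 rabbits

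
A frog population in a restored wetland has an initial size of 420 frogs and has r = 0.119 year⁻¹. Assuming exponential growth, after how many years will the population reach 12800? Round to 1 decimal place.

28.7 years

Set N₀·e^(rt) = 12800: e^(0.119·t) = 12800/420 = 30.476.
0.119·t = ln(30.476) = 3.4169, so t = 3.4169/0.119 = 28.714.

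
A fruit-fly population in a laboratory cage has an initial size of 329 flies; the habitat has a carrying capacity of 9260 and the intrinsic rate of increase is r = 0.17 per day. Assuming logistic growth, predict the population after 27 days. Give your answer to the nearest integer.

7259 flies

A = (K − N₀)/N₀ = (9260 − 329)/329 = 27.146.
N(t) = K/(1 + A·e^(−rt)) = 9260/(1 + 27.146×e^(−0.17×27)).
e^(−4.59) = 0.010153; denominator = 1 + 27.146×0.010153 = 1.2756.
N = 9260/1.2756 = 7259.28.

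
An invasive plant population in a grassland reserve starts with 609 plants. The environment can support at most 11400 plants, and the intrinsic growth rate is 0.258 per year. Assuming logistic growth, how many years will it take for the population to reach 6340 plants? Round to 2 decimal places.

A = (K − N₀)/N₀ = (11400 − 609)/609 = 17.719.
Solve 11400/(1 + 17.719·e^(−0.258t)) = 6340: 1 + 17.719·e^(−0.258t) = 1.7981, so e^(−0.258t) = 0.0450419.
−0.258·t = ln(0.0450419) = -3.1002, so t = 3.1002/0.258 = 12.016.

12.02 years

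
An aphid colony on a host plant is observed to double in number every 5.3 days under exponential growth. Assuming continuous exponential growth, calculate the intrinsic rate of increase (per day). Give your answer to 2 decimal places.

r = ln(2)/t_d = 0.6931/5.3 = 0.13078.

0.13 per day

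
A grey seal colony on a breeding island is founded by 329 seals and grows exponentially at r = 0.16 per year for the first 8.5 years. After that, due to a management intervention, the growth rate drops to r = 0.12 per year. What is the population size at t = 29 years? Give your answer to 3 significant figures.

Phase 1: N(8.5) = 329·e^(0.16×8.5) = 329·e^1.36 = 1281.85.
Phase 2 runs for 29 − 8.5 = 20.5 years at r = 0.12.
N(29) = 1281.85·e^(0.12×20.5) = 1281.85·e^2.46 = 15003.8.

15000 seals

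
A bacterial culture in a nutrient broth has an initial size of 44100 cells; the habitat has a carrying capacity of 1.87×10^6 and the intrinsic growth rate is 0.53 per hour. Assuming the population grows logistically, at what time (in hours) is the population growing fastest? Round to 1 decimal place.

Logistic growth is fastest at N = K/2 = 935000.
A = (K − N₀)/N₀ = 41.404. Set K/(1 + A·e^(−rt)) = K/2 → A·e^(−rt) = 1.
e^(−0.53t) = 1/41.404 = 0.0241525, so t = ln(41.404)/0.53 = 3.7234/0.53 = 7.0252.

7.0 hours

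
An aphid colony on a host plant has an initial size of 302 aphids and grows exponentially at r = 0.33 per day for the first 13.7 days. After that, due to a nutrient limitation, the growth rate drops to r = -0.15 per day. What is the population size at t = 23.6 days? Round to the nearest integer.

6288 aphids

Phase 1: N(13.7) = 302·e^(0.33×13.7) = 302·e^4.521 = 27762.1.
Phase 2 runs for 23.6 − 13.7 = 9.9 days at r = -0.15.
N(23.6) = 27762.1·e^(-0.15×9.9) = 27762.1·e^-1.485 = 6288.18.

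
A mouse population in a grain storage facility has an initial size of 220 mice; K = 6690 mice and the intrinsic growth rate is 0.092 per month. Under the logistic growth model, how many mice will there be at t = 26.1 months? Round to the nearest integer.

1826 mice

A = (K − N₀)/N₀ = (6690 − 220)/220 = 29.409.
N(t) = K/(1 + A·e^(−rt)) = 6690/(1 + 29.409×e^(−0.092×26.1)).
e^(−2.401) = 0.090609; denominator = 1 + 29.409×0.090609 = 3.6647.
N = 6690/3.6647 = 1825.51.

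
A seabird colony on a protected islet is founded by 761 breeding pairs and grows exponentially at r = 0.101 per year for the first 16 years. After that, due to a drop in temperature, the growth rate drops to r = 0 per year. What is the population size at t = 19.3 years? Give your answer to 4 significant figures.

Phase 1: N(16) = 761·e^(0.101×16) = 761·e^1.616 = 3830.05.
Phase 2 runs for 19.3 − 16 = 3.3 years at r = 0.
N(19.3) = 3830.05·e^(0×3.3) = 3830.05·e^-0 = 3830.05.

3830 breeding pairs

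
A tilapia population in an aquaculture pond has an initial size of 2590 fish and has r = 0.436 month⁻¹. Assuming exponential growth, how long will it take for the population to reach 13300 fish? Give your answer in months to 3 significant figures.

3.75 months

Set N₀·e^(rt) = 13300: e^(0.436·t) = 13300/2590 = 5.1351.
0.436·t = ln(5.1351) = 1.6361, so t = 1.6361/0.436 = 3.7525.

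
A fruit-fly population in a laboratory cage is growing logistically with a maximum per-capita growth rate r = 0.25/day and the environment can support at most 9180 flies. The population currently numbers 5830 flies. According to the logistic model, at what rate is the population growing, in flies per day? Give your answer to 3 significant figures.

532 flies per day

dN/dt = rN(1 − N/K) = 0.25 × 5830 × (1 − 5830/9180).
1 − 5830/9180 = 0.36492; dN/dt = 0.25 × 5830 × 0.36492 = 531.88.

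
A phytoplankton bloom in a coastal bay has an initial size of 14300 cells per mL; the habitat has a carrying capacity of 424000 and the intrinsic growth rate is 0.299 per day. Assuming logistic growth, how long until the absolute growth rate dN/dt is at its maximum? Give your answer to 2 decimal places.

11.22 days

Logistic growth is fastest at N = K/2 = 212000.
A = (K − N₀)/N₀ = 28.65. Set K/(1 + A·e^(−rt)) = K/2 → A·e^(−rt) = 1.
e^(−0.299t) = 1/28.65 = 0.0349036, so t = ln(28.65)/0.299 = 3.3552/0.299 = 11.221.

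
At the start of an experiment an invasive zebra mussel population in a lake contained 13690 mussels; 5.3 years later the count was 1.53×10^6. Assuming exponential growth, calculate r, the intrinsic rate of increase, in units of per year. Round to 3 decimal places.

0.890 per year

From N(t) = N₀·e^(rt): e^(r·5.3) = 1.53×10^6/13690 = 111.76.
r·5.3 = ln(111.76) = 4.7164, so r = 4.7164/5.3 = 0.88988.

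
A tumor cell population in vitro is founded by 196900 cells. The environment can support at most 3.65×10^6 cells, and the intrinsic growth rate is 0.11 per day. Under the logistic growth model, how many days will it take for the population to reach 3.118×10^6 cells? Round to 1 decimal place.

A = (K − N₀)/N₀ = (3.65×10^6 − 196900)/196900 = 17.537.
Solve 3.65×10^6/(1 + 17.537·e^(−0.11t)) = 3.118×10^6: 1 + 17.537·e^(−0.11t) = 1.1706, so e^(−0.11t) = 0.00972909.
−0.11·t = ln(0.00972909) = -4.6326, so t = 4.6326/0.11 = 42.115.

42.1 days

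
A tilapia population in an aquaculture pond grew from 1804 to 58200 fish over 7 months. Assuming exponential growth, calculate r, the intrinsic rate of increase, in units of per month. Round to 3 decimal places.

From N(t) = N₀·e^(rt): e^(r·7) = 58200/1804 = 32.262.
r·7 = ln(32.262) = 3.4739, so r = 3.4739/7 = 0.49627.

0.496 per month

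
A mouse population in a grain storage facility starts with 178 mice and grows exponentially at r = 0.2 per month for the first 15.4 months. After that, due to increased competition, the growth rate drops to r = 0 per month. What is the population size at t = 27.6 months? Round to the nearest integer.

3873 mice

Phase 1: N(15.4) = 178·e^(0.2×15.4) = 178·e^3.08 = 3873.
Phase 2 runs for 27.6 − 15.4 = 12.2 months at r = 0.
N(27.6) = 3873·e^(0×12.2) = 3873·e^-0 = 3873.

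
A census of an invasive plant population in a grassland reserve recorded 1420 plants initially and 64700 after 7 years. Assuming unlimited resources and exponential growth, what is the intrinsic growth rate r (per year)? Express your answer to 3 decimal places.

0.546 per year

From N(t) = N₀·e^(rt): e^(r·7) = 64700/1420 = 45.563.
r·7 = ln(45.563) = 3.8191, so r = 3.8191/7 = 0.54559.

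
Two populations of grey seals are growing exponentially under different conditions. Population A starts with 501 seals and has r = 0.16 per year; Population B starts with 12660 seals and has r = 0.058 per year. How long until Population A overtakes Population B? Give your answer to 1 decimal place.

Set 501·e^(0.16t) = 12660·e^(0.058t).
e^((0.16 − 0.058)t) = 12660/501 → e^(0.102·t) = 25.269.
0.102·t = ln(25.269) = 3.2296, so t = 3.2296/0.102 = 31.663.

31.7 years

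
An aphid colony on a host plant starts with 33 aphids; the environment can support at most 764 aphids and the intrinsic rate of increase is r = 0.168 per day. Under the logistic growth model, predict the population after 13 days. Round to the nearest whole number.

A = (K − N₀)/N₀ = (764 − 33)/33 = 22.152.
N(t) = K/(1 + A·e^(−rt)) = 764/(1 + 22.152×e^(−0.168×13)).
e^(−2.184) = 0.11259; denominator = 1 + 22.152×0.11259 = 3.494.
N = 764/3.494 = 218.658.

219 aphids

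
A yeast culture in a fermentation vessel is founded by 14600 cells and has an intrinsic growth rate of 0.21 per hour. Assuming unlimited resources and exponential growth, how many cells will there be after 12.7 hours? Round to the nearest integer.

N(t) = N₀·e^(rt) = 14600 × e^(0.21×12.7) = 14600 × e^2.667.
e^2.667 ≈ 14.397, so N ≈ 14600 × 14.397 = 210192.

210192 cells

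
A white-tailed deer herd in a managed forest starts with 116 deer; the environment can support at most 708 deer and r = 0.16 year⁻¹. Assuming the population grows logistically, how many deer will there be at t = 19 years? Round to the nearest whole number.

569 deer

A = (K − N₀)/N₀ = (708 − 116)/116 = 5.1034.
N(t) = K/(1 + A·e^(−rt)) = 708/(1 + 5.1034×e^(−0.16×19)).
e^(−3.04) = 0.047835; denominator = 1 + 5.1034×0.047835 = 1.2441.
N = 708/1.2441 = 569.076.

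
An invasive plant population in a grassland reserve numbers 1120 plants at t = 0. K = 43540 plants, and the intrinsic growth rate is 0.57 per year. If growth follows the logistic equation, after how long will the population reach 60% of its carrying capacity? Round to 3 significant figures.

A = (K − N₀)/N₀ = (43540 − 1120)/1120 = 37.875.
Solve 43540/(1 + 37.875·e^(−0.57t)) = 26124: 1 + 37.875·e^(−0.57t) = 1.6667, so e^(−0.57t) = 0.0176018.
−0.57·t = ln(0.0176018) = -4.0398, so t = 4.0398/0.57 = 7.0873.

7.09 years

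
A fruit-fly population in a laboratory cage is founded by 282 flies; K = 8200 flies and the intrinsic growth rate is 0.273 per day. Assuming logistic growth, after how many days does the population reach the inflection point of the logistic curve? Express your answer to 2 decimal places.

Logistic growth is fastest at N = K/2 = 4100.
A = (K − N₀)/N₀ = 28.078. Set K/(1 + A·e^(−rt)) = K/2 → A·e^(−rt) = 1.
e^(−0.273t) = 1/28.078 = 0.0356151, so t = ln(28.078)/0.273 = 3.335/0.273 = 12.216.

12.22 days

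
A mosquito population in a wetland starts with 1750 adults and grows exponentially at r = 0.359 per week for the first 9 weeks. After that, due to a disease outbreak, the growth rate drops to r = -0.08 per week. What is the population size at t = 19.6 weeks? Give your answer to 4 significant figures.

Phase 1: N(9) = 1750·e^(0.359×9) = 1750·e^3.231 = 44283.7.
Phase 2 runs for 19.6 − 9 = 10.6 weeks at r = -0.08.
N(19.6) = 44283.7·e^(-0.08×10.6) = 44283.7·e^-0.848 = 18965.4.

18970 adults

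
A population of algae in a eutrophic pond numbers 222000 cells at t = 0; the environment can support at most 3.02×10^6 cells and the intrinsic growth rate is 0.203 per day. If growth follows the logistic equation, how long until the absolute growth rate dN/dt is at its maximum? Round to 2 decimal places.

Logistic growth is fastest at N = K/2 = 1.51×10^6.
A = (K − N₀)/N₀ = 12.604. Set K/(1 + A·e^(−rt)) = K/2 → A·e^(−rt) = 1.
e^(−0.203t) = 1/12.604 = 0.0793424, so t = ln(12.604)/0.203 = 2.534/0.203 = 12.483.

12.48 days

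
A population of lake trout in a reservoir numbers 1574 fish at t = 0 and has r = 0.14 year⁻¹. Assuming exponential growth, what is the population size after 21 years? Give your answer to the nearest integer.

N(t) = N₀·e^(rt) = 1574 × e^(0.14×21) = 1574 × e^2.94.
e^2.94 ≈ 18.916, so N ≈ 1574 × 18.916 = 29773.5.

29774 fish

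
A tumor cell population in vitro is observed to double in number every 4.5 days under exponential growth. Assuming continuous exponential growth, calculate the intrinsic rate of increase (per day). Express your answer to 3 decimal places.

0.154 per day

r = ln(2)/t_d = 0.6931/4.5 = 0.15403.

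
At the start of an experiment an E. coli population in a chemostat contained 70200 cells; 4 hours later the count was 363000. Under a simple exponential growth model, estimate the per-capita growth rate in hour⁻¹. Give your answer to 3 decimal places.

From N(t) = N₀·e^(rt): e^(r·4) = 363000/70200 = 5.1709.
r·4 = ln(5.1709) = 1.6431, so r = 1.6431/4 = 0.41076.

0.411 per hour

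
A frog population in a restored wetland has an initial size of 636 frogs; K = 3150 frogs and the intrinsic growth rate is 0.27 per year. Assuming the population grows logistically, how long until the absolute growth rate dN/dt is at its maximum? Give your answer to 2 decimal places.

Logistic growth is fastest at N = K/2 = 1575.
A = (K − N₀)/N₀ = 3.9528. Set K/(1 + A·e^(−rt)) = K/2 → A·e^(−rt) = 1.
e^(−0.27t) = 1/3.9528 = 0.252983, so t = ln(3.9528)/0.27 = 1.3744/0.27 = 5.0905.

5.09 years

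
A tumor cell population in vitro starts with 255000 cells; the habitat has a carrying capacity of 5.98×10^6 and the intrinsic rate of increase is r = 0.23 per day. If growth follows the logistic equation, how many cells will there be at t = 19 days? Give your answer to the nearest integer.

4657202 cells

A = (K − N₀)/N₀ = (5.98×10^6 − 255000)/255000 = 22.451.
N(t) = K/(1 + A·e^(−rt)) = 5.98×10^6/(1 + 22.451×e^(−0.23×19)).
e^(−4.37) = 0.012651; denominator = 1 + 22.451×0.012651 = 1.284.
N = 5.98×10^6/1.284 = 4.657202×10^6.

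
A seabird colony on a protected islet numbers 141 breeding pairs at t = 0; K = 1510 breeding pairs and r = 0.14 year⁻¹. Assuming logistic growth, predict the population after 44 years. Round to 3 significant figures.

A = (K − N₀)/N₀ = (1510 − 141)/141 = 9.7092.
N(t) = K/(1 + A·e^(−rt)) = 1510/(1 + 9.7092×e^(−0.14×44)).
e^(−6.16) = 0.0021123; denominator = 1 + 9.7092×0.0021123 = 1.0205.
N = 1510/1.0205 = 1479.65.

1480 breeding pairs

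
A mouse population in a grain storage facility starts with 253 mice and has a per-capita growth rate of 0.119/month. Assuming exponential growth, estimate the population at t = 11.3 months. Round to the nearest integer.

971 mice

N(t) = N₀·e^(rt) = 253 × e^(0.119×11.3) = 253 × e^1.345.
e^1.345 ≈ 3.837, so N ≈ 253 × 3.837 = 970.77.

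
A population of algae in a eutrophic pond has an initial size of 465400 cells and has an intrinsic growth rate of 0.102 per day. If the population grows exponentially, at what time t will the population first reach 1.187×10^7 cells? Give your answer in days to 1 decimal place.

Set N₀·e^(rt) = 1.187×10^7: e^(0.102·t) = 1.187×10^7/465400 = 25.505.
0.102·t = ln(25.505) = 3.2389, so t = 3.2389/0.102 = 31.754.

31.8 days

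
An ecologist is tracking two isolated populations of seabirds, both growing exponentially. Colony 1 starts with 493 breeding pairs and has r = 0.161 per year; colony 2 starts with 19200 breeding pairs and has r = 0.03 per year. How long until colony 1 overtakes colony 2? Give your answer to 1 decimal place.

Set 493·e^(0.161t) = 19200·e^(0.03t).
e^((0.161 − 0.03)t) = 19200/493 → e^(0.131·t) = 38.945.
0.131·t = ln(38.945) = 3.6622, so t = 3.6622/0.131 = 27.955.

28.0 years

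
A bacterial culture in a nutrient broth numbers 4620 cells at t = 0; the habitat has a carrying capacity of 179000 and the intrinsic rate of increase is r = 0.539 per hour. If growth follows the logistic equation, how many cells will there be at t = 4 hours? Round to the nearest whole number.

A = (K − N₀)/N₀ = (179000 − 4620)/4620 = 37.745.
N(t) = K/(1 + A·e^(−rt)) = 179000/(1 + 37.745×e^(−0.539×4)).
e^(−2.156) = 0.11579; denominator = 1 + 37.745×0.11579 = 5.3703.
N = 179000/5.3703 = 33331.2.

33331 cells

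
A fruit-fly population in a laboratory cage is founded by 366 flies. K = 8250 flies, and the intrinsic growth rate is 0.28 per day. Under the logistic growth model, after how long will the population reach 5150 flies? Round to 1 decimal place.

A = (K − N₀)/N₀ = (8250 − 366)/366 = 21.541.
Solve 8250/(1 + 21.541·e^(−0.28t)) = 5150: 1 + 21.541·e^(−0.28t) = 1.6019, so e^(−0.28t) = 0.027944.
−0.28·t = ln(0.027944) = -3.5776, so t = 3.5776/0.28 = 12.777.

12.8 days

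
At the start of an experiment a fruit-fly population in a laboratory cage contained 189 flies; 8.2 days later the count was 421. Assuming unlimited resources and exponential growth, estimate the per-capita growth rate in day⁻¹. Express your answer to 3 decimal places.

From N(t) = N₀·e^(rt): e^(r·8.2) = 421/189 = 2.2275.
r·8.2 = ln(2.2275) = 0.80089, so r = 0.80089/8.2 = 0.097669.

0.098 per day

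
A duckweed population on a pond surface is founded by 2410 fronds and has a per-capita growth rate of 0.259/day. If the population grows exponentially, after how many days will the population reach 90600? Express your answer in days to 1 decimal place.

Set N₀·e^(rt) = 90600: e^(0.259·t) = 90600/2410 = 37.593.
0.259·t = ln(37.593) = 3.6268, so t = 3.6268/0.259 = 14.003.

14.0 days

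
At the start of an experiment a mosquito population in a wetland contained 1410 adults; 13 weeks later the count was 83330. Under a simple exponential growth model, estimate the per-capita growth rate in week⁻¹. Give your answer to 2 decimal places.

From N(t) = N₀·e^(rt): e^(r·13) = 83330/1410 = 59.099.
r·13 = ln(59.099) = 4.0792, so r = 4.0792/13 = 0.31379.

0.31 per week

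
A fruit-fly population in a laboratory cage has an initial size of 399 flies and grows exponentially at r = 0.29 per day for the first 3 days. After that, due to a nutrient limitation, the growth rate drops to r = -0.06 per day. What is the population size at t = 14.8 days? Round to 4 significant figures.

Phase 1: N(3) = 399·e^(0.29×3) = 399·e^0.87 = 952.377.
Phase 2 runs for 14.8 − 3 = 11.8 days at r = -0.06.
N(14.8) = 952.377·e^(-0.06×11.8) = 952.377·e^-0.708 = 469.168.

469.2 flies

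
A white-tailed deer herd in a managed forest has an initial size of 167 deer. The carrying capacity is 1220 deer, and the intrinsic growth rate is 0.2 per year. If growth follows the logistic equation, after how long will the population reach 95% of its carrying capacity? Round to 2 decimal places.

A = (K − N₀)/N₀ = (1220 − 167)/167 = 6.3054.
Solve 1220/(1 + 6.3054·e^(−0.2t)) = 1159: 1 + 6.3054·e^(−0.2t) = 1.0526, so e^(−0.2t) = 0.00834708.
−0.2·t = ln(0.00834708) = -4.7858, so t = 4.7858/0.2 = 23.929.

23.93 years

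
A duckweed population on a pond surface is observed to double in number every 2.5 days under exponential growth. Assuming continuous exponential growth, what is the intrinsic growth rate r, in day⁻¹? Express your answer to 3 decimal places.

r = ln(2)/t_d = 0.6931/2.5 = 0.27726.

0.277 per day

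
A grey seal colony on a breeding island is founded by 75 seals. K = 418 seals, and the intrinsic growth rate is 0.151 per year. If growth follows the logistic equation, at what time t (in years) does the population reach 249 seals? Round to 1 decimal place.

A = (K − N₀)/N₀ = (418 − 75)/75 = 4.5733.
Solve 418/(1 + 4.5733·e^(−0.151t)) = 249: 1 + 4.5733·e^(−0.151t) = 1.6787, so e^(−0.151t) = 0.148407.
−0.151·t = ln(0.148407) = -1.9078, so t = 1.9078/0.151 = 12.634.

12.6 years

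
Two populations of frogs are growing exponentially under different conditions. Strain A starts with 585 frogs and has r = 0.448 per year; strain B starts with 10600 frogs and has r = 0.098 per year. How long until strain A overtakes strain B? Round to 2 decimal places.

8.28 years

Set 585·e^(0.448t) = 10600·e^(0.098t).
e^((0.448 − 0.098)t) = 10600/585 → e^(0.35·t) = 18.12.
0.35·t = ln(18.12) = 2.897, so t = 2.897/0.35 = 8.2771.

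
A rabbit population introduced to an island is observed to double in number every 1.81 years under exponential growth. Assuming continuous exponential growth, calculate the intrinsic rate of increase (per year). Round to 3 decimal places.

r = ln(2)/t_d = 0.6931/1.81 = 0.38295.

0.383 per year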